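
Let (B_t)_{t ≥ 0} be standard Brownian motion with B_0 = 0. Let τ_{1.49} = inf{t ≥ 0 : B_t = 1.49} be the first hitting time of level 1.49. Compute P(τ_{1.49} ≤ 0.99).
P(τ_{1.49} ≤ 0.99) = 2(1 − Φ(1.49/√0.99)) = 2(1 − Φ(1.4975)) ≈ 0.1343

By the reflection principle for standard BM, P(τ_b ≤ t) = 2 · P(B_t ≥ b). Since B_t ~ N(0, t), P(B_t ≥ 1.49) = 1 − Φ(1.49/√t) = 1 − Φ(1.49/√0.99) = 1 − Φ(1.4975) ≈ 0.06713. Doubling: P(τ_{1.49} ≤ 0.99) ≈ 2 · 0.06713 = 0.13426 ≈ 0.1343.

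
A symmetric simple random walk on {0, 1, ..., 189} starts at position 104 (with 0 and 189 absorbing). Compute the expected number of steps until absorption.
E[τ | X_0 = 104] = 8840

Let v_k = E[τ | X_0 = k]. Boundary: v_0 = v_189 = 0. Recurrence: v_k = 1 + (v_{k-1} + v_{k+1})/2 for 1 ≤ k ≤ 188. The particular solution to v_k − (v_{k-1} + v_{k+1})/2 = 1 is v_k = −k^2. Adding homogeneous solution A + B k and matching boundaries gives v_k = k (189 − k). Substituting k = 104: v_104 = 104 · 85 = 8840.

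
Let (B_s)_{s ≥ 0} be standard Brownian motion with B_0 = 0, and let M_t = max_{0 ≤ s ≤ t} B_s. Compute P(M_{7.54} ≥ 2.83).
P(M_{7.54} ≥ 2.83) = 2·P(B_{7.54} ≥ 2.83) = 2(1 − Φ(2.83/√7.54)) ≈ 0.3027

By the reflection principle for Brownian motion, P(M_t ≥ a) = 2 · P(B_t ≥ a) for a ≥ 0. Since B_t ~ N(0, t), P(B_t ≥ 2.83) = 1 − Φ(2.83/√t) = 1 − Φ(2.83/√7.54) = 1 − Φ(1.0306). So
  P(M_{7.54} ≥ 2.83) = 2(1 − Φ(1.0306)) ≈ 0.3027.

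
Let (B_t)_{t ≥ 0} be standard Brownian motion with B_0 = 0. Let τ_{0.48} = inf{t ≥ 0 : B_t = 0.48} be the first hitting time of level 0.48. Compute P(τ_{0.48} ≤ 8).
P(τ_{0.48} ≤ 8) = 2(1 − Φ(0.48/√8)) = 2(1 − Φ(0.1697)) ≈ 0.8652

By the reflection principle for standard BM, P(τ_b ≤ t) = 2 · P(B_t ≥ b). Since B_t ~ N(0, t), P(B_t ≥ 0.48) = 1 − Φ(0.48/√t) = 1 − Φ(0.48/√8) = 1 − Φ(0.1697) ≈ 0.43262. Doubling: P(τ_{0.48} ≤ 8) ≈ 2 · 0.43262 = 0.86524 ≈ 0.8652.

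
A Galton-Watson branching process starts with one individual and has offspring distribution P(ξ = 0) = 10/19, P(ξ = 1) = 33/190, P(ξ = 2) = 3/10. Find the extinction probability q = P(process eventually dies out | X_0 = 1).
q = 1

Mean offspring μ = 0·10/19 + 1·33/190 + 2·3/10 = 147/190 ≤ 1. For μ ≤ 1 with offspring not concentrated at 1, the Galton-Watson process goes extinct almost surely, so q = 1.
(Algebraic check: The pgf is f(s) = 10/19 + 33/190·s + 3/10·s². The extinction probability q is the smallest fixed point of f in [0, 1]. Setting s = f(s):
  3/10·s² + (33/190 − 1)·s + 10/19 = 0
  3/10·s² − (10/19 + 3/10)·s + 10/19 = 0
which factors as (s − 1)·(3/10·s − 10/19) = 0, giving roots s = 1 and s = (10/19)/(3/10) = 100/57. Since 100/57 ≥ 1, the smallest root in [0, 1] is s = 1.)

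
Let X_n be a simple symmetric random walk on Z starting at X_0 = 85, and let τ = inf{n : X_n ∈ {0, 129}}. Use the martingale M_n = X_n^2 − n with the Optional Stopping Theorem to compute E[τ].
E[τ] = 3740

M_n = X_n^2 − n is a martingale (since E[X_{n+1}^2 | F_n] = X_n^2 + 1). By OST (τ has finite mean in a bounded region), E[M_τ] = E[M_0] = X_0^2 − 0 = 85^2 = 7225. Also E[M_τ] = E[X_τ^2] − E[τ]. The walk exits at 0 or 129, with P(hit 129 first) = 85/129, so E[X_τ^2] = 129^2 · 85/129 + 0 = 10965. Thus E[τ] = E[X_τ^2] − E[M_τ] = 10965 − 7225 = 3740 = 85(129 − 85) = 3740.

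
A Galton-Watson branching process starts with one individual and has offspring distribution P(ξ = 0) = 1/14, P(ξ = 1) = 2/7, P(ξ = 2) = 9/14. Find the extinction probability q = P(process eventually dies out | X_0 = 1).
q = 1/9

The pgf is f(s) = 1/14 + 2/7·s + 9/14·s². The extinction probability q is the smallest fixed point of f in [0, 1]. Setting s = f(s):
  9/14·s² + (2/7 − 1)·s + 1/14 = 0
  9/14·s² − (1/14 + 9/14)·s + 1/14 = 0
which factors as (s − 1)·(9/14·s − 1/14) = 0, giving roots s = 1 and s = (1/14)/(9/14) = 1/9.
Mean offspring μ = 2/7 + 2·9/14 = 11/7 > 1 (supercritical), so q < 1. The extinction probability is the smaller root: q = (1/14)/(9/14) = 1/9.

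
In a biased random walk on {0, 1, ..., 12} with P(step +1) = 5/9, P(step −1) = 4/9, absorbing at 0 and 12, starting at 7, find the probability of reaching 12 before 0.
P(hit 12 before 0) = (1 − (4/5)^7) / (1 − (4/5)^12) = 192940625/227363409

Let u_k denote P(reach 12 before 0 | start at k). Boundary: u_0 = 0, u_12 = 1. Recurrence: u_k = 5/9·u_{k+1} + 4/9·u_{k-1} for 1 ≤ k ≤ 11. Try u_k = A + B·r^k with r = q/p = (4/9)/(5/9) = 4/5. Substitution satisfies the recurrence; boundary conditions give:
  u_k = (1 − r^k) / (1 − r^N) = (1 − (4/5)^7) / (1 − (4/5)^12) = 192940625/227363409.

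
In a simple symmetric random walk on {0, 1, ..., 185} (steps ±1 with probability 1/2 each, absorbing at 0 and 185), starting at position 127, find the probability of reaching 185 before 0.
P(hit 185 before 0) = 127/185

Let u_k = P(hit 185 before 0 | start at k). Then u_0 = 0, u_185 = 1, and u_k = u_{k-1}/2 + u_{k+1}/2 for 1 ≤ k ≤ 184. This harmonic recurrence is solved by u_k = k/185, giving u_127 = 127/185.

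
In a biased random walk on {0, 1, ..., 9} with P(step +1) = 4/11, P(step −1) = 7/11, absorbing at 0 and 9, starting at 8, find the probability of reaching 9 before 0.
P(hit 9 before 0) = (1 − (7/4)^8) / (1 − (7/4)^9) = 7599020/13363821

Let u_k denote P(reach 9 before 0 | start at k). Boundary: u_0 = 0, u_9 = 1. Recurrence: u_k = 4/11·u_{k+1} + 7/11·u_{k-1} for 1 ≤ k ≤ 8. Try u_k = A + B·r^k with r = q/p = (7/11)/(4/11) = 7/4. Substitution satisfies the recurrence; boundary conditions give:
  u_k = (1 − r^k) / (1 − r^N) = (1 − (7/4)^8) / (1 − (7/4)^9) = 7599020/13363821.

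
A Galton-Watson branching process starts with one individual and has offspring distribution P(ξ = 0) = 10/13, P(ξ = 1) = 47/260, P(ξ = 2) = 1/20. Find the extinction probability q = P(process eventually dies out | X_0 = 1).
q = 1

Mean offspring μ = 0·10/13 + 1·47/260 + 2·1/20 = 73/260 ≤ 1. For μ ≤ 1 with offspring not concentrated at 1, the Galton-Watson process goes extinct almost surely, so q = 1.
(Algebraic check: The pgf is f(s) = 10/13 + 47/260·s + 1/20·s². The extinction probability q is the smallest fixed point of f in [0, 1]. Setting s = f(s):
  1/20·s² + (47/260 − 1)·s + 10/13 = 0
  1/20·s² − (10/13 + 1/20)·s + 10/13 = 0
which factors as (s − 1)·(1/20·s − 10/13) = 0, giving roots s = 1 and s = (10/13)/(1/20) = 200/13. Since 200/13 ≥ 1, the smallest root in [0, 1] is s = 1.)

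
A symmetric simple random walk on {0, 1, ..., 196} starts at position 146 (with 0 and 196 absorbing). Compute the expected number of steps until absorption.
E[τ | X_0 = 146] = 7300

Let v_k = E[τ | X_0 = k]. Boundary: v_0 = v_196 = 0. Recurrence: v_k = 1 + (v_{k-1} + v_{k+1})/2 for 1 ≤ k ≤ 195. The particular solution to v_k − (v_{k-1} + v_{k+1})/2 = 1 is v_k = −k^2. Adding homogeneous solution A + B k and matching boundaries gives v_k = k (196 − k). Substituting k = 146: v_146 = 146 · 50 = 7300.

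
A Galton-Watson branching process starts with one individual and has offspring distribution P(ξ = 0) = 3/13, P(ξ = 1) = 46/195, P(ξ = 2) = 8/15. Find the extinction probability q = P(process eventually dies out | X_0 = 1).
q = 45/104

The pgf is f(s) = 3/13 + 46/195·s + 8/15·s². The extinction probability q is the smallest fixed point of f in [0, 1]. Setting s = f(s):
  8/15·s² + (46/195 − 1)·s + 3/13 = 0
  8/15·s² − (3/13 + 8/15)·s + 3/13 = 0
which factors as (s − 1)·(8/15·s − 3/13) = 0, giving roots s = 1 and s = (3/13)/(8/15) = 45/104.
Mean offspring μ = 46/195 + 2·8/15 = 254/195 > 1 (supercritical), so q < 1. The extinction probability is the smaller root: q = (3/13)/(8/15) = 45/104.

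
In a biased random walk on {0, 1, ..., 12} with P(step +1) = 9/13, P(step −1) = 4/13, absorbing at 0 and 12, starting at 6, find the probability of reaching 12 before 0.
P(hit 12 before 0) = (1 − (4/9)^6) / (1 − (4/9)^12) = 531441/535537

Let u_k denote P(reach 12 before 0 | start at k). Boundary: u_0 = 0, u_12 = 1. Recurrence: u_k = 9/13·u_{k+1} + 4/13·u_{k-1} for 1 ≤ k ≤ 11. Try u_k = A + B·r^k with r = q/p = (4/13)/(9/13) = 4/9. Substitution satisfies the recurrence; boundary conditions give:
  u_k = (1 − r^k) / (1 − r^N) = (1 − (4/9)^6) / (1 − (4/9)^12) = 531441/535537.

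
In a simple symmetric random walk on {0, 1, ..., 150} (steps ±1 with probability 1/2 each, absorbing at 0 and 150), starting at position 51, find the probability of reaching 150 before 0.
P(hit 150 before 0) = 51/150 = 17/50

Let u_k = P(hit 150 before 0 | start at k). Then u_0 = 0, u_150 = 1, and u_k = u_{k-1}/2 + u_{k+1}/2 for 1 ≤ k ≤ 149. This harmonic recurrence is solved by u_k = k/150, giving u_51 = 51/150 = 17/50.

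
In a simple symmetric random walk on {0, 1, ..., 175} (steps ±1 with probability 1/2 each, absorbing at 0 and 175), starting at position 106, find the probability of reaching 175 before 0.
P(hit 175 before 0) = 106/175

Let u_k = P(hit 175 before 0 | start at k). Then u_0 = 0, u_175 = 1, and u_k = u_{k-1}/2 + u_{k+1}/2 for 1 ≤ k ≤ 174. This harmonic recurrence is solved by u_k = k/175, giving u_106 = 106/175.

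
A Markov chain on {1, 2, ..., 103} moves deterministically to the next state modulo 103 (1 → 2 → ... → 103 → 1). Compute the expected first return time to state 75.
E[T_75 | X_0 = 75] = 103

The chain cycles deterministically, so starting at state 75 it returns in exactly 103 steps. Equivalently, the stationary distribution is uniform π_j = 1/103 for every state j, so by Kac's formula E[T_75] = 1/π_75 = 103.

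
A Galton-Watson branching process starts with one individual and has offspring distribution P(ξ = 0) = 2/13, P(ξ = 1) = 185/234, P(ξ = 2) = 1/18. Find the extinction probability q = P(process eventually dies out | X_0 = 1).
q = 1

Mean offspring μ = 0·2/13 + 1·185/234 + 2·1/18 = 211/234 ≤ 1. For μ ≤ 1 with offspring not concentrated at 1, the Galton-Watson process goes extinct almost surely, so q = 1.
(Algebraic check: The pgf is f(s) = 2/13 + 185/234·s + 1/18·s². The extinction probability q is the smallest fixed point of f in [0, 1]. Setting s = f(s):
  1/18·s² + (185/234 − 1)·s + 2/13 = 0
  1/18·s² − (2/13 + 1/18)·s + 2/13 = 0
which factors as (s − 1)·(1/18·s − 2/13) = 0, giving roots s = 1 and s = (2/13)/(1/18) = 36/13. Since 36/13 ≥ 1, the smallest root in [0, 1] is s = 1.)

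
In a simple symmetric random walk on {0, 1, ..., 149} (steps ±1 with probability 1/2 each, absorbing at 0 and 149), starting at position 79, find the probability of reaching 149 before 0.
P(hit 149 before 0) = 79/149

Let u_k = P(hit 149 before 0 | start at k). Then u_0 = 0, u_149 = 1, and u_k = u_{k-1}/2 + u_{k+1}/2 for 1 ≤ k ≤ 148. This harmonic recurrence is solved by u_k = k/149, giving u_79 = 79/149.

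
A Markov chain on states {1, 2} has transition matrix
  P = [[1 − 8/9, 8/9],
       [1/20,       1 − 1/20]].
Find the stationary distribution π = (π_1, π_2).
π_1 = 9/169, π_2 = 160/169

Solve πP = π with π_1 + π_2 = 1. From πP = π: π_1 · (1 − 8/9) + π_2 · 1/20 = π_1 ⇒ π_2 · 1/20 = π_1 · 8/9 ⇒ π_2/π_1 = (8/9)/(1/20) = 160/9. Together with π_1 + π_2 = 1:
  π_1 = (1/20)/(8/9 + 1/20) = (1/20)/(169/180) = 9/169,
  π_2 = (8/9)/(8/9 + 1/20) = (8/9)/(169/180) = 160/169.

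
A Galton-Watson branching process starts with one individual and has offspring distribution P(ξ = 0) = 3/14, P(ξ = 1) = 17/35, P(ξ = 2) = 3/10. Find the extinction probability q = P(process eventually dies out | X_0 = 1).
q = 5/7

The pgf is f(s) = 3/14 + 17/35·s + 3/10·s². The extinction probability q is the smallest fixed point of f in [0, 1]. Setting s = f(s):
  3/10·s² + (17/35 − 1)·s + 3/14 = 0
  3/10·s² − (3/14 + 3/10)·s + 3/14 = 0
which factors as (s − 1)·(3/10·s − 3/14) = 0, giving roots s = 1 and s = (3/14)/(3/10) = 5/7.
Mean offspring μ = 17/35 + 2·3/10 = 38/35 > 1 (supercritical), so q < 1. The extinction probability is the smaller root: q = (3/14)/(3/10) = 5/7.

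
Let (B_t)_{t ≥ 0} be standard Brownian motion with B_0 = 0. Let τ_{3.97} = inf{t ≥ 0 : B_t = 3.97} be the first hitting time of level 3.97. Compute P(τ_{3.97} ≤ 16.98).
P(τ_{3.97} ≤ 16.98) = 2(1 − Φ(3.97/√16.98)) = 2(1 − Φ(0.9634)) ≈ 0.3353

By the reflection principle for standard BM, P(τ_b ≤ t) = 2 · P(B_t ≥ b). Since B_t ~ N(0, t), P(B_t ≥ 3.97) = 1 − Φ(3.97/√t) = 1 − Φ(3.97/√16.98) = 1 − Φ(0.9634) ≈ 0.16767. Doubling: P(τ_{3.97} ≤ 16.98) ≈ 2 · 0.16767 = 0.33534 ≈ 0.3353.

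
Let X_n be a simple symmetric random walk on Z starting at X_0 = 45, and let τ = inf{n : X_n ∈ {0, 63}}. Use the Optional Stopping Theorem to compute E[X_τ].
E[X_τ] = 45

X_n is a martingale and τ is a bounded-mean stopping time (indeed τ is finite a.s. with bounded expectation since the walk is in a bounded region). By the OST, E[X_τ] = E[X_0] = 45. Equivalently: E[X_τ] = 63 · P(hit 63 first) + 0 · P(hit 0 first) = 63 · (45/63) = 45.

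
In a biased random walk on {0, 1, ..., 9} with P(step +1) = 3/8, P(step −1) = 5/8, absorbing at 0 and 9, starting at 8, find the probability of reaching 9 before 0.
P(hit 9 before 0) = (1 − (5/3)^8) / (1 − (5/3)^9) = 576096/966721

Let u_k denote P(reach 9 before 0 | start at k). Boundary: u_0 = 0, u_9 = 1. Recurrence: u_k = 3/8·u_{k+1} + 5/8·u_{k-1} for 1 ≤ k ≤ 8. Try u_k = A + B·r^k with r = q/p = (5/8)/(3/8) = 5/3. Substitution satisfies the recurrence; boundary conditions give:
  u_k = (1 − r^k) / (1 − r^N) = (1 − (5/3)^8) / (1 − (5/3)^9) = 576096/966721.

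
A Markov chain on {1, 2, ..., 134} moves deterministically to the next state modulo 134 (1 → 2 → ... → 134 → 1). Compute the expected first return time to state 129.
E[T_129 | X_0 = 129] = 134

The chain cycles deterministically, so starting at state 129 it returns in exactly 134 steps. Equivalently, the stationary distribution is uniform π_j = 1/134 for every state j, so by Kac's formula E[T_129] = 1/π_129 = 134.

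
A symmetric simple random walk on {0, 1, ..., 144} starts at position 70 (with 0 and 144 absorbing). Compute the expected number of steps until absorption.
E[τ | X_0 = 70] = 5180

Let v_k = E[τ | X_0 = k]. Boundary: v_0 = v_144 = 0. Recurrence: v_k = 1 + (v_{k-1} + v_{k+1})/2 for 1 ≤ k ≤ 143. The particular solution to v_k − (v_{k-1} + v_{k+1})/2 = 1 is v_k = −k^2. Adding homogeneous solution A + B k and matching boundaries gives v_k = k (144 − k). Substituting k = 70: v_70 = 70 · 74 = 5180.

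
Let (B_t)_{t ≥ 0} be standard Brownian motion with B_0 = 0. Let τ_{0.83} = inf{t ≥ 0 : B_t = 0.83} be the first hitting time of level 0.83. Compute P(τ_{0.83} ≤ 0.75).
P(τ_{0.83} ≤ 0.75) = 2(1 − Φ(0.83/√0.75)) = 2(1 − Φ(0.9584)) ≈ 0.3379

By the reflection principle for standard BM, P(τ_b ≤ t) = 2 · P(B_t ≥ b). Since B_t ~ N(0, t), P(B_t ≥ 0.83) = 1 − Φ(0.83/√t) = 1 − Φ(0.83/√0.75) = 1 − Φ(0.9584) ≈ 0.16893. Doubling: P(τ_{0.83} ≤ 0.75) ≈ 2 · 0.16893 = 0.33786 ≈ 0.3379.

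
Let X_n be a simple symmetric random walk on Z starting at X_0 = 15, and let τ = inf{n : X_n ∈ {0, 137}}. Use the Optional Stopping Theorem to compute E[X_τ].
E[X_τ] = 15

X_n is a martingale and τ is a bounded-mean stopping time (indeed τ is finite a.s. with bounded expectation since the walk is in a bounded region). By the OST, E[X_τ] = E[X_0] = 15. Equivalently: E[X_τ] = 137 · P(hit 137 first) + 0 · P(hit 0 first) = 137 · (15/137) = 15.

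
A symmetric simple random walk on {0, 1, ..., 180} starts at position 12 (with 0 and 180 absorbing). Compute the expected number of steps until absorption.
E[τ | X_0 = 12] = 2016

Let v_k = E[τ | X_0 = k]. Boundary: v_0 = v_180 = 0. Recurrence: v_k = 1 + (v_{k-1} + v_{k+1})/2 for 1 ≤ k ≤ 179. The particular solution to v_k − (v_{k-1} + v_{k+1})/2 = 1 is v_k = −k^2. Adding homogeneous solution A + B k and matching boundaries gives v_k = k (180 − k). Substituting k = 12: v_12 = 12 · 168 = 2016.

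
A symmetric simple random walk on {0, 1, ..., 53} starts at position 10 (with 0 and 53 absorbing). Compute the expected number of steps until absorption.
E[τ | X_0 = 10] = 430

Let v_k = E[τ | X_0 = k]. Boundary: v_0 = v_53 = 0. Recurrence: v_k = 1 + (v_{k-1} + v_{k+1})/2 for 1 ≤ k ≤ 52. The particular solution to v_k − (v_{k-1} + v_{k+1})/2 = 1 is v_k = −k^2. Adding homogeneous solution A + B k and matching boundaries gives v_k = k (53 − k). Substituting k = 10: v_10 = 10 · 43 = 430.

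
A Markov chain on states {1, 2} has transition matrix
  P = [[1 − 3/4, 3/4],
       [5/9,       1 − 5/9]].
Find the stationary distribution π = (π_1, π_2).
π_1 = 20/47, π_2 = 27/47

Solve πP = π with π_1 + π_2 = 1. From πP = π: π_1 · (1 − 3/4) + π_2 · 5/9 = π_1 ⇒ π_2 · 5/9 = π_1 · 3/4 ⇒ π_2/π_1 = (3/4)/(5/9) = 27/20. Together with π_1 + π_2 = 1:
  π_1 = (5/9)/(3/4 + 5/9) = (5/9)/(47/36) = 20/47,
  π_2 = (3/4)/(3/4 + 5/9) = (3/4)/(47/36) = 27/47.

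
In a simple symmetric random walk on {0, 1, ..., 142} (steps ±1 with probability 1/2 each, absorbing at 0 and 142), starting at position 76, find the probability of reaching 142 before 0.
P(hit 142 before 0) = 76/142 = 38/71

Let u_k = P(hit 142 before 0 | start at k). Then u_0 = 0, u_142 = 1, and u_k = u_{k-1}/2 + u_{k+1}/2 for 1 ≤ k ≤ 141. This harmonic recurrence is solved by u_k = k/142, giving u_76 = 76/142 = 38/71.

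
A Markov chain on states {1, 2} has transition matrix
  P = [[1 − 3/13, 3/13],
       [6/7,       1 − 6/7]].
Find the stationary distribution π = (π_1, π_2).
π_1 = 26/33, π_2 = 7/33

Solve πP = π with π_1 + π_2 = 1. From πP = π: π_1 · (1 − 3/13) + π_2 · 6/7 = π_1 ⇒ π_2 · 6/7 = π_1 · 3/13 ⇒ π_2/π_1 = (3/13)/(6/7) = 7/26. Together with π_1 + π_2 = 1:
  π_1 = (6/7)/(3/13 + 6/7) = (6/7)/(99/91) = 26/33,
  π_2 = (3/13)/(3/13 + 6/7) = (3/13)/(99/91) = 7/33.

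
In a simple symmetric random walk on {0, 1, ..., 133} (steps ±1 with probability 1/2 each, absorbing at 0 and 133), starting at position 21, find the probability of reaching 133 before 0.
P(hit 133 before 0) = 21/133 = 3/19

Let u_k = P(hit 133 before 0 | start at k). Then u_0 = 0, u_133 = 1, and u_k = u_{k-1}/2 + u_{k+1}/2 for 1 ≤ k ≤ 132. This harmonic recurrence is solved by u_k = k/133, giving u_21 = 21/133 = 3/19.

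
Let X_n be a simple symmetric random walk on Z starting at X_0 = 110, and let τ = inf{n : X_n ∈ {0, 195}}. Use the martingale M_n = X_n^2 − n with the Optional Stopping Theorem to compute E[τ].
E[τ] = 9350

M_n = X_n^2 − n is a martingale (since E[X_{n+1}^2 | F_n] = X_n^2 + 1). By OST (τ has finite mean in a bounded region), E[M_τ] = E[M_0] = X_0^2 − 0 = 110^2 = 12100. Also E[M_τ] = E[X_τ^2] − E[τ]. The walk exits at 0 or 195, with P(hit 195 first) = 110/195, so E[X_τ^2] = 195^2 · 110/195 + 0 = 21450. Thus E[τ] = E[X_τ^2] − E[M_τ] = 21450 − 12100 = 9350 = 110(195 − 110) = 9350.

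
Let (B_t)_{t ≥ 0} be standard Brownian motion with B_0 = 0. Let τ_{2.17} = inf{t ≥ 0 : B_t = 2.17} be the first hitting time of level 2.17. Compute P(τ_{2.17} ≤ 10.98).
P(τ_{2.17} ≤ 10.98) = 2(1 − Φ(2.17/√10.98)) = 2(1 − Φ(0.6549)) ≈ 0.5125

By the reflection principle for standard BM, P(τ_b ≤ t) = 2 · P(B_t ≥ b). Since B_t ~ N(0, t), P(B_t ≥ 2.17) = 1 − Φ(2.17/√t) = 1 − Φ(2.17/√10.98) = 1 − Φ(0.6549) ≈ 0.25627. Doubling: P(τ_{2.17} ≤ 10.98) ≈ 2 · 0.25627 = 0.51254 ≈ 0.5125.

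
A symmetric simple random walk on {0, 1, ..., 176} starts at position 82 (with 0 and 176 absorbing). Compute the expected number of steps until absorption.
E[τ | X_0 = 82] = 7708

Let v_k = E[τ | X_0 = k]. Boundary: v_0 = v_176 = 0. Recurrence: v_k = 1 + (v_{k-1} + v_{k+1})/2 for 1 ≤ k ≤ 175. The particular solution to v_k − (v_{k-1} + v_{k+1})/2 = 1 is v_k = −k^2. Adding homogeneous solution A + B k and matching boundaries gives v_k = k (176 − k). Substituting k = 82: v_82 = 82 · 94 = 7708.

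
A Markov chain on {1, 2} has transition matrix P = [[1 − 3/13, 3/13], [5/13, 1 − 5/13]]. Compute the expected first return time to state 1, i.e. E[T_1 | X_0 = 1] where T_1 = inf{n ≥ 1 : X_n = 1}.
E[T_1 | X_0 = 1] = 1/π_1 = 8/5

For an irreducible recurrent Markov chain with stationary distribution π, E[T_i | X_0 = i] = 1/π_i (Kac's formula). Here π_1 = (5/13)/(3/13 + 5/13) = (5/13)/(8/13) = 5/8, so E[T_1 | X_0 = 1] = 1/π_1 = (3/13 + 5/13)/(5/13) = (8/13)/(5/13) = 8/5.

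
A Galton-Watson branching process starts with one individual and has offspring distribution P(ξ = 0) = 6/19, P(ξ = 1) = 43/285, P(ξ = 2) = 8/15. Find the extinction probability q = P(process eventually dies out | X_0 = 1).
q = 45/76

The pgf is f(s) = 6/19 + 43/285·s + 8/15·s². The extinction probability q is the smallest fixed point of f in [0, 1]. Setting s = f(s):
  8/15·s² + (43/285 − 1)·s + 6/19 = 0
  8/15·s² − (6/19 + 8/15)·s + 6/19 = 0
which factors as (s − 1)·(8/15·s − 6/19) = 0, giving roots s = 1 and s = (6/19)/(8/15) = 45/76.
Mean offspring μ = 43/285 + 2·8/15 = 347/285 > 1 (supercritical), so q < 1. The extinction probability is the smaller root: q = (6/19)/(8/15) = 45/76.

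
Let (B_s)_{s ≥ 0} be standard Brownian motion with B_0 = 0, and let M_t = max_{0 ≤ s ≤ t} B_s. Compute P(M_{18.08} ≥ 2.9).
P(M_{18.08} ≥ 2.9) = 2·P(B_{18.08} ≥ 2.9) = 2(1 − Φ(2.9/√18.08)) ≈ 0.4952

By the reflection principle for Brownian motion, P(M_t ≥ a) = 2 · P(B_t ≥ a) for a ≥ 0. Since B_t ~ N(0, t), P(B_t ≥ 2.9) = 1 − Φ(2.9/√t) = 1 − Φ(2.9/√18.08) = 1 − Φ(0.6820). So
  P(M_{18.08} ≥ 2.9) = 2(1 − Φ(0.6820)) ≈ 0.4952.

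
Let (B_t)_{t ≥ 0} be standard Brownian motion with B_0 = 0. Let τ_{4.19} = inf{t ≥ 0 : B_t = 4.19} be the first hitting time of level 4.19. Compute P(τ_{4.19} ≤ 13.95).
P(τ_{4.19} ≤ 13.95) = 2(1 − Φ(4.19/√13.95)) = 2(1 − Φ(1.1218)) ≈ 0.2619

By the reflection principle for standard BM, P(τ_b ≤ t) = 2 · P(B_t ≥ b). Since B_t ~ N(0, t), P(B_t ≥ 4.19) = 1 − Φ(4.19/√t) = 1 − Φ(4.19/√13.95) = 1 − Φ(1.1218) ≈ 0.13097. Doubling: P(τ_{4.19} ≤ 13.95) ≈ 2 · 0.13097 = 0.26194 ≈ 0.2619.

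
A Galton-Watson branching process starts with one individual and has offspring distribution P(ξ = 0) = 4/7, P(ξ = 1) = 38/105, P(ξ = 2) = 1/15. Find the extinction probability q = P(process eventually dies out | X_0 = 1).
q = 1

Mean offspring μ = 0·4/7 + 1·38/105 + 2·1/15 = 52/105 ≤ 1. For μ ≤ 1 with offspring not concentrated at 1, the Galton-Watson process goes extinct almost surely, so q = 1.
(Algebraic check: The pgf is f(s) = 4/7 + 38/105·s + 1/15·s². The extinction probability q is the smallest fixed point of f in [0, 1]. Setting s = f(s):
  1/15·s² + (38/105 − 1)·s + 4/7 = 0
  1/15·s² − (4/7 + 1/15)·s + 4/7 = 0
which factors as (s − 1)·(1/15·s − 4/7) = 0, giving roots s = 1 and s = (4/7)/(1/15) = 60/7. Since 60/7 ≥ 1, the smallest root in [0, 1] is s = 1.)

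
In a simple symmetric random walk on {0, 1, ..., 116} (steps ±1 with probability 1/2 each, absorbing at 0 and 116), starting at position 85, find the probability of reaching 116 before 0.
P(hit 116 before 0) = 85/116

Let u_k = P(hit 116 before 0 | start at k). Then u_0 = 0, u_116 = 1, and u_k = u_{k-1}/2 + u_{k+1}/2 for 1 ≤ k ≤ 115. This harmonic recurrence is solved by u_k = k/116, giving u_85 = 85/116.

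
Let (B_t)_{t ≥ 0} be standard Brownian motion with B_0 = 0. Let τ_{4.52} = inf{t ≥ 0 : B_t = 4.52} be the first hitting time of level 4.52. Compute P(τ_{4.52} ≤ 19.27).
P(τ_{4.52} ≤ 19.27) = 2(1 − Φ(4.52/√19.27)) = 2(1 − Φ(1.0297)) ≈ 0.3032

By the reflection principle for standard BM, P(τ_b ≤ t) = 2 · P(B_t ≥ b). Since B_t ~ N(0, t), P(B_t ≥ 4.52) = 1 − Φ(4.52/√t) = 1 − Φ(4.52/√19.27) = 1 − Φ(1.0297) ≈ 0.15158. Doubling: P(τ_{4.52} ≤ 19.27) ≈ 2 · 0.15158 = 0.30316 ≈ 0.3032.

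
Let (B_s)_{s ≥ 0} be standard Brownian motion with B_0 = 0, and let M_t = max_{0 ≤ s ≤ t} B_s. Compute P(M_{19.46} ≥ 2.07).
P(M_{19.46} ≥ 2.07) = 2·P(B_{19.46} ≥ 2.07) = 2(1 − Φ(2.07/√19.46)) ≈ 0.6389

By the reflection principle for Brownian motion, P(M_t ≥ a) = 2 · P(B_t ≥ a) for a ≥ 0. Since B_t ~ N(0, t), P(B_t ≥ 2.07) = 1 − Φ(2.07/√t) = 1 − Φ(2.07/√19.46) = 1 − Φ(0.4692). So
  P(M_{19.46} ≥ 2.07) = 2(1 − Φ(0.4692)) ≈ 0.6389.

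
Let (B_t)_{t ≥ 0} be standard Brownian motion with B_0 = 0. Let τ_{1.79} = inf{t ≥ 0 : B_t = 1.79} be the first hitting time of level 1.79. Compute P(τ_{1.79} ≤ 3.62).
P(τ_{1.79} ≤ 3.62) = 2(1 − Φ(1.79/√3.62)) = 2(1 − Φ(0.9408)) ≈ 0.3468

By the reflection principle for standard BM, P(τ_b ≤ t) = 2 · P(B_t ≥ b). Since B_t ~ N(0, t), P(B_t ≥ 1.79) = 1 − Φ(1.79/√t) = 1 − Φ(1.79/√3.62) = 1 − Φ(0.9408) ≈ 0.17340. Doubling: P(τ_{1.79} ≤ 3.62) ≈ 2 · 0.17340 = 0.34680 ≈ 0.3468.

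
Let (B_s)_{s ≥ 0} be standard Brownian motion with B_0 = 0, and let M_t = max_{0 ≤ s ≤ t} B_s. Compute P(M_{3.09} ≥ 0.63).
P(M_{3.09} ≥ 0.63) = 2·P(B_{3.09} ≥ 0.63) = 2(1 − Φ(0.63/√3.09)) ≈ 0.7200

By the reflection principle for Brownian motion, P(M_t ≥ a) = 2 · P(B_t ≥ a) for a ≥ 0. Since B_t ~ N(0, t), P(B_t ≥ 0.63) = 1 − Φ(0.63/√t) = 1 − Φ(0.63/√3.09) = 1 − Φ(0.3584). So
  P(M_{3.09} ≥ 0.63) = 2(1 − Φ(0.3584)) ≈ 0.7200.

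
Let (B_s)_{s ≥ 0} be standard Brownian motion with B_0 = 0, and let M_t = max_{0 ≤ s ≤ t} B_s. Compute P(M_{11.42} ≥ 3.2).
P(M_{11.42} ≥ 3.2) = 2·P(B_{11.42} ≥ 3.2) = 2(1 − Φ(3.2/√11.42)) ≈ 0.3437

By the reflection principle for Brownian motion, P(M_t ≥ a) = 2 · P(B_t ≥ a) for a ≥ 0. Since B_t ~ N(0, t), P(B_t ≥ 3.2) = 1 − Φ(3.2/√t) = 1 − Φ(3.2/√11.42) = 1 − Φ(0.9469). So
  P(M_{11.42} ≥ 3.2) = 2(1 − Φ(0.9469)) ≈ 0.3437.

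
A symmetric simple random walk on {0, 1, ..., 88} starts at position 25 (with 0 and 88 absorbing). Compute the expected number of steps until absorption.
E[τ | X_0 = 25] = 1575

Let v_k = E[τ | X_0 = k]. Boundary: v_0 = v_88 = 0. Recurrence: v_k = 1 + (v_{k-1} + v_{k+1})/2 for 1 ≤ k ≤ 87. The particular solution to v_k − (v_{k-1} + v_{k+1})/2 = 1 is v_k = −k^2. Adding homogeneous solution A + B k and matching boundaries gives v_k = k (88 − k). Substituting k = 25: v_25 = 25 · 63 = 1575.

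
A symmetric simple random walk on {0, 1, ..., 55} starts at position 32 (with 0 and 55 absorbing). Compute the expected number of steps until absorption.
E[τ | X_0 = 32] = 736

Let v_k = E[τ | X_0 = k]. Boundary: v_0 = v_55 = 0. Recurrence: v_k = 1 + (v_{k-1} + v_{k+1})/2 for 1 ≤ k ≤ 54. The particular solution to v_k − (v_{k-1} + v_{k+1})/2 = 1 is v_k = −k^2. Adding homogeneous solution A + B k and matching boundaries gives v_k = k (55 − k). Substituting k = 32: v_32 = 32 · 23 = 736.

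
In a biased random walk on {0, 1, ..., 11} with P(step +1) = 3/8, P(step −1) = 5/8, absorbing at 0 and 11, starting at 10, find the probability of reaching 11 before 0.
P(hit 11 before 0) = (1 − (5/3)^10) / (1 − (5/3)^11) = 14559864/24325489

Let u_k denote P(reach 11 before 0 | start at k). Boundary: u_0 = 0, u_11 = 1. Recurrence: u_k = 3/8·u_{k+1} + 5/8·u_{k-1} for 1 ≤ k ≤ 10. Try u_k = A + B·r^k with r = q/p = (5/8)/(3/8) = 5/3. Substitution satisfies the recurrence; boundary conditions give:
  u_k = (1 − r^k) / (1 − r^N) = (1 − (5/3)^10) / (1 − (5/3)^11) = 14559864/24325489.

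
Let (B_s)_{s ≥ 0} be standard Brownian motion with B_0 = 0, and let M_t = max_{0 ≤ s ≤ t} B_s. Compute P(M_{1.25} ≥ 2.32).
P(M_{1.25} ≥ 2.32) = 2·P(B_{1.25} ≥ 2.32) = 2(1 − Φ(2.32/√1.25)) ≈ 0.0380

By the reflection principle for Brownian motion, P(M_t ≥ a) = 2 · P(B_t ≥ a) for a ≥ 0. Since B_t ~ N(0, t), P(B_t ≥ 2.32) = 1 − Φ(2.32/√t) = 1 − Φ(2.32/√1.25) = 1 − Φ(2.0751). So
  P(M_{1.25} ≥ 2.32) = 2(1 − Φ(2.0751)) ≈ 0.0380.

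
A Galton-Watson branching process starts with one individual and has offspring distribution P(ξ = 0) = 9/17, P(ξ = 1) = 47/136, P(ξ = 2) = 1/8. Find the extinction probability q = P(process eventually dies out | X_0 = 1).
q = 1

Mean offspring μ = 0·9/17 + 1·47/136 + 2·1/8 = 81/136 ≤ 1. For μ ≤ 1 with offspring not concentrated at 1, the Galton-Watson process goes extinct almost surely, so q = 1.
(Algebraic check: The pgf is f(s) = 9/17 + 47/136·s + 1/8·s². The extinction probability q is the smallest fixed point of f in [0, 1]. Setting s = f(s):
  1/8·s² + (47/136 − 1)·s + 9/17 = 0
  1/8·s² − (9/17 + 1/8)·s + 9/17 = 0
which factors as (s − 1)·(1/8·s − 9/17) = 0, giving roots s = 1 and s = (9/17)/(1/8) = 72/17. Since 72/17 ≥ 1, the smallest root in [0, 1] is s = 1.)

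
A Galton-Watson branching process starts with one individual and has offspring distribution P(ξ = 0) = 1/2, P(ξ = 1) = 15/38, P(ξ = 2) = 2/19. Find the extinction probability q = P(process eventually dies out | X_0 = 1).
q = 1

Mean offspring μ = 0·1/2 + 1·15/38 + 2·2/19 = 23/38 ≤ 1. For μ ≤ 1 with offspring not concentrated at 1, the Galton-Watson process goes extinct almost surely, so q = 1.
(Algebraic check: The pgf is f(s) = 1/2 + 15/38·s + 2/19·s². The extinction probability q is the smallest fixed point of f in [0, 1]. Setting s = f(s):
  2/19·s² + (15/38 − 1)·s + 1/2 = 0
  2/19·s² − (1/2 + 2/19)·s + 1/2 = 0
which factors as (s − 1)·(2/19·s − 1/2) = 0, giving roots s = 1 and s = (1/2)/(2/19) = 19/4. Since 19/4 ≥ 1, the smallest root in [0, 1] is s = 1.)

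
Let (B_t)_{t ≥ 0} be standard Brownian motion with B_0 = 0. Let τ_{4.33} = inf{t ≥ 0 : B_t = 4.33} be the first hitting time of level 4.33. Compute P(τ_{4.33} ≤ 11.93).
P(τ_{4.33} ≤ 11.93) = 2(1 − Φ(4.33/√11.93)) = 2(1 − Φ(1.2536)) ≈ 0.2100

By the reflection principle for standard BM, P(τ_b ≤ t) = 2 · P(B_t ≥ b). Since B_t ~ N(0, t), P(B_t ≥ 4.33) = 1 − Φ(4.33/√t) = 1 − Φ(4.33/√11.93) = 1 − Φ(1.2536) ≈ 0.10499. Doubling: P(τ_{4.33} ≤ 11.93) ≈ 2 · 0.10499 = 0.20998 ≈ 0.2100.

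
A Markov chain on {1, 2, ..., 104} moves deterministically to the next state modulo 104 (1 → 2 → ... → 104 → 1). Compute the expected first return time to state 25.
E[T_25 | X_0 = 25] = 104

The chain cycles deterministically, so starting at state 25 it returns in exactly 104 steps. Equivalently, the stationary distribution is uniform π_j = 1/104 for every state j, so by Kac's formula E[T_25] = 1/π_25 = 104.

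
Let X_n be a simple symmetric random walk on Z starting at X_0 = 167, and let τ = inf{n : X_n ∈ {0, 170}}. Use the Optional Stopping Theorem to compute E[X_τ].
E[X_τ] = 167

X_n is a martingale and τ is a bounded-mean stopping time (indeed τ is finite a.s. with bounded expectation since the walk is in a bounded region). By the OST, E[X_τ] = E[X_0] = 167. Equivalently: E[X_τ] = 170 · P(hit 170 first) + 0 · P(hit 0 first) = 170 · (167/170) = 167.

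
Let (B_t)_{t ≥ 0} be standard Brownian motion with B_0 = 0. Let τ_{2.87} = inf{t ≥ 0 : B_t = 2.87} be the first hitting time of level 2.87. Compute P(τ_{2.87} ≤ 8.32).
P(τ_{2.87} ≤ 8.32) = 2(1 − Φ(2.87/√8.32)) = 2(1 − Φ(0.9950)) ≈ 0.3197

By the reflection principle for standard BM, P(τ_b ≤ t) = 2 · P(B_t ≥ b). Since B_t ~ N(0, t), P(B_t ≥ 2.87) = 1 − Φ(2.87/√t) = 1 − Φ(2.87/√8.32) = 1 − Φ(0.9950) ≈ 0.15987. Doubling: P(τ_{2.87} ≤ 8.32) ≈ 2 · 0.15987 = 0.31974 ≈ 0.3197.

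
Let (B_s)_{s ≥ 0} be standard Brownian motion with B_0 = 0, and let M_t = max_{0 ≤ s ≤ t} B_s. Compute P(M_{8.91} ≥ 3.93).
P(M_{8.91} ≥ 3.93) = 2·P(B_{8.91} ≥ 3.93) = 2(1 − Φ(3.93/√8.91)) ≈ 0.1880

By the reflection principle for Brownian motion, P(M_t ≥ a) = 2 · P(B_t ≥ a) for a ≥ 0. Since B_t ~ N(0, t), P(B_t ≥ 3.93) = 1 − Φ(3.93/√t) = 1 − Φ(3.93/√8.91) = 1 − Φ(1.3166). So
  P(M_{8.91} ≥ 3.93) = 2(1 − Φ(1.3166)) ≈ 0.1880.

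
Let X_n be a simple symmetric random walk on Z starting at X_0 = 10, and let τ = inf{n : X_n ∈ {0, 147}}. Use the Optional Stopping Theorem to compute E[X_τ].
E[X_τ] = 10

X_n is a martingale and τ is a bounded-mean stopping time (indeed τ is finite a.s. with bounded expectation since the walk is in a bounded region). By the OST, E[X_τ] = E[X_0] = 10. Equivalently: E[X_τ] = 147 · P(hit 147 first) + 0 · P(hit 0 first) = 147 · (10/147) = 10.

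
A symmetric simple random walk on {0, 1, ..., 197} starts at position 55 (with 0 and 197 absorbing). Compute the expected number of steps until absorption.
E[τ | X_0 = 55] = 7810

Let v_k = E[τ | X_0 = k]. Boundary: v_0 = v_197 = 0. Recurrence: v_k = 1 + (v_{k-1} + v_{k+1})/2 for 1 ≤ k ≤ 196. The particular solution to v_k − (v_{k-1} + v_{k+1})/2 = 1 is v_k = −k^2. Adding homogeneous solution A + B k and matching boundaries gives v_k = k (197 − k). Substituting k = 55: v_55 = 55 · 142 = 7810.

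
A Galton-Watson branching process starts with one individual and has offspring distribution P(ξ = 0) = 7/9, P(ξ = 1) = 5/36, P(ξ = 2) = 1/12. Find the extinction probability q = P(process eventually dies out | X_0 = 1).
q = 1

Mean offspring μ = 0·7/9 + 1·5/36 + 2·1/12 = 11/36 ≤ 1. For μ ≤ 1 with offspring not concentrated at 1, the Galton-Watson process goes extinct almost surely, so q = 1.
(Algebraic check: The pgf is f(s) = 7/9 + 5/36·s + 1/12·s². The extinction probability q is the smallest fixed point of f in [0, 1]. Setting s = f(s):
  1/12·s² + (5/36 − 1)·s + 7/9 = 0
  1/12·s² − (7/9 + 1/12)·s + 7/9 = 0
which factors as (s − 1)·(1/12·s − 7/9) = 0, giving roots s = 1 and s = (7/9)/(1/12) = 28/3. Since 28/3 ≥ 1, the smallest root in [0, 1] is s = 1.)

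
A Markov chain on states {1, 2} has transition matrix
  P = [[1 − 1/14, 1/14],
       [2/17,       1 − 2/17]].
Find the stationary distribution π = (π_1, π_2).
π_1 = 28/45, π_2 = 17/45

Solve πP = π with π_1 + π_2 = 1. From πP = π: π_1 · (1 − 1/14) + π_2 · 2/17 = π_1 ⇒ π_2 · 2/17 = π_1 · 1/14 ⇒ π_2/π_1 = (1/14)/(2/17) = 17/28. Together with π_1 + π_2 = 1:
  π_1 = (2/17)/(1/14 + 2/17) = (2/17)/(45/238) = 28/45,
  π_2 = (1/14)/(1/14 + 2/17) = (1/14)/(45/238) = 17/45.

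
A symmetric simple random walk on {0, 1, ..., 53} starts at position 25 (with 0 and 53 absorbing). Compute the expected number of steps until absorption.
E[τ | X_0 = 25] = 700

Let v_k = E[τ | X_0 = k]. Boundary: v_0 = v_53 = 0. Recurrence: v_k = 1 + (v_{k-1} + v_{k+1})/2 for 1 ≤ k ≤ 52. The particular solution to v_k − (v_{k-1} + v_{k+1})/2 = 1 is v_k = −k^2. Adding homogeneous solution A + B k and matching boundaries gives v_k = k (53 − k). Substituting k = 25: v_25 = 25 · 28 = 700.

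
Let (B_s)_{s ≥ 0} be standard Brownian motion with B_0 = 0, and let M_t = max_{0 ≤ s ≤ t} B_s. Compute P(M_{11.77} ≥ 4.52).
P(M_{11.77} ≥ 4.52) = 2·P(B_{11.77} ≥ 4.52) = 2(1 − Φ(4.52/√11.77)) ≈ 0.1877

By the reflection principle for Brownian motion, P(M_t ≥ a) = 2 · P(B_t ≥ a) for a ≥ 0. Since B_t ~ N(0, t), P(B_t ≥ 4.52) = 1 − Φ(4.52/√t) = 1 − Φ(4.52/√11.77) = 1 − Φ(1.3175). So
  P(M_{11.77} ≥ 4.52) = 2(1 − Φ(1.3175)) ≈ 0.1877.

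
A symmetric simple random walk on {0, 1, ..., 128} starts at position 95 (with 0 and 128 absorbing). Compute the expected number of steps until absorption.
E[τ | X_0 = 95] = 3135

Let v_k = E[τ | X_0 = k]. Boundary: v_0 = v_128 = 0. Recurrence: v_k = 1 + (v_{k-1} + v_{k+1})/2 for 1 ≤ k ≤ 127. The particular solution to v_k − (v_{k-1} + v_{k+1})/2 = 1 is v_k = −k^2. Adding homogeneous solution A + B k and matching boundaries gives v_k = k (128 − k). Substituting k = 95: v_95 = 95 · 33 = 3135.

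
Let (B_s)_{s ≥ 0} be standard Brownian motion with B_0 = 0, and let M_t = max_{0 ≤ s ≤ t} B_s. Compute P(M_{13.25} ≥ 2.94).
P(M_{13.25} ≥ 2.94) = 2·P(B_{13.25} ≥ 2.94) = 2(1 − Φ(2.94/√13.25)) ≈ 0.4193

By the reflection principle for Brownian motion, P(M_t ≥ a) = 2 · P(B_t ≥ a) for a ≥ 0. Since B_t ~ N(0, t), P(B_t ≥ 2.94) = 1 − Φ(2.94/√t) = 1 − Φ(2.94/√13.25) = 1 − Φ(0.8077). So
  P(M_{13.25} ≥ 2.94) = 2(1 − Φ(0.8077)) ≈ 0.4193.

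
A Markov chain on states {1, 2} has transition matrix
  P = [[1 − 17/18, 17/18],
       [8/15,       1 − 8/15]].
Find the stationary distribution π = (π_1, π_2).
π_1 = 48/133, π_2 = 85/133

Solve πP = π with π_1 + π_2 = 1. From πP = π: π_1 · (1 − 17/18) + π_2 · 8/15 = π_1 ⇒ π_2 · 8/15 = π_1 · 17/18 ⇒ π_2/π_1 = (17/18)/(8/15) = 85/48. Together with π_1 + π_2 = 1:
  π_1 = (8/15)/(17/18 + 8/15) = (8/15)/(133/90) = 48/133,
  π_2 = (17/18)/(17/18 + 8/15) = (17/18)/(133/90) = 85/133.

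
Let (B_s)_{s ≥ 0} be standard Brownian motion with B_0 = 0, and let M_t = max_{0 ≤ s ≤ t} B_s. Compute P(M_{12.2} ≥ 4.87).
P(M_{12.2} ≥ 4.87) = 2·P(B_{12.2} ≥ 4.87) = 2(1 − Φ(4.87/√12.2)) ≈ 0.1632

By the reflection principle for Brownian motion, P(M_t ≥ a) = 2 · P(B_t ≥ a) for a ≥ 0. Since B_t ~ N(0, t), P(B_t ≥ 4.87) = 1 − Φ(4.87/√t) = 1 − Φ(4.87/√12.2) = 1 − Φ(1.3943). So
  P(M_{12.2} ≥ 4.87) = 2(1 − Φ(1.3943)) ≈ 0.1632.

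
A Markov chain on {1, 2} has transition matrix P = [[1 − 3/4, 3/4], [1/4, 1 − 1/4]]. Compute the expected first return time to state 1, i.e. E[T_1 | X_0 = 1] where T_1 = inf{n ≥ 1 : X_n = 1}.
E[T_1 | X_0 = 1] = 1/π_1 = 4

For an irreducible recurrent Markov chain with stationary distribution π, E[T_i | X_0 = i] = 1/π_i (Kac's formula). Here π_1 = (1/4)/(3/4 + 1/4) = (1/4)/(1) = 1/4, so E[T_1 | X_0 = 1] = 1/π_1 = (3/4 + 1/4)/(1/4) = (1)/(1/4) = 4.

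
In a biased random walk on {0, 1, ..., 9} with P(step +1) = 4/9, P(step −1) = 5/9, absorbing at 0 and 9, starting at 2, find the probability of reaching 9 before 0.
P(hit 9 before 0) = (1 − (5/4)^2) / (1 − (5/4)^9) = 147456/1690981

Let u_k denote P(reach 9 before 0 | start at k). Boundary: u_0 = 0, u_9 = 1. Recurrence: u_k = 4/9·u_{k+1} + 5/9·u_{k-1} for 1 ≤ k ≤ 8. Try u_k = A + B·r^k with r = q/p = (5/9)/(4/9) = 5/4. Substitution satisfies the recurrence; boundary conditions give:
  u_k = (1 − r^k) / (1 − r^N) = (1 − (5/4)^2) / (1 − (5/4)^9) = 147456/1690981.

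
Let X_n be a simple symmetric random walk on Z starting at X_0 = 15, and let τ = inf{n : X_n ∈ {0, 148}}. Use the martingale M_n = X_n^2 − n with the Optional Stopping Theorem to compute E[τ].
E[τ] = 1995

M_n = X_n^2 − n is a martingale (since E[X_{n+1}^2 | F_n] = X_n^2 + 1). By OST (τ has finite mean in a bounded region), E[M_τ] = E[M_0] = X_0^2 − 0 = 15^2 = 225. Also E[M_τ] = E[X_τ^2] − E[τ]. The walk exits at 0 or 148, with P(hit 148 first) = 15/148, so E[X_τ^2] = 148^2 · 15/148 + 0 = 2220. Thus E[τ] = E[X_τ^2] − E[M_τ] = 2220 − 225 = 1995 = 15(148 − 15) = 1995.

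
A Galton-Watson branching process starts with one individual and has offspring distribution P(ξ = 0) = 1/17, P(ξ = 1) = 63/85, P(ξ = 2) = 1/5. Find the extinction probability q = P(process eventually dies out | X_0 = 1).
q = 5/17

The pgf is f(s) = 1/17 + 63/85·s + 1/5·s². The extinction probability q is the smallest fixed point of f in [0, 1]. Setting s = f(s):
  1/5·s² + (63/85 − 1)·s + 1/17 = 0
  1/5·s² − (1/17 + 1/5)·s + 1/17 = 0
which factors as (s − 1)·(1/5·s − 1/17) = 0, giving roots s = 1 and s = (1/17)/(1/5) = 5/17.
Mean offspring μ = 63/85 + 2·1/5 = 97/85 > 1 (supercritical), so q < 1. The extinction probability is the smaller root: q = (1/17)/(1/5) = 5/17.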